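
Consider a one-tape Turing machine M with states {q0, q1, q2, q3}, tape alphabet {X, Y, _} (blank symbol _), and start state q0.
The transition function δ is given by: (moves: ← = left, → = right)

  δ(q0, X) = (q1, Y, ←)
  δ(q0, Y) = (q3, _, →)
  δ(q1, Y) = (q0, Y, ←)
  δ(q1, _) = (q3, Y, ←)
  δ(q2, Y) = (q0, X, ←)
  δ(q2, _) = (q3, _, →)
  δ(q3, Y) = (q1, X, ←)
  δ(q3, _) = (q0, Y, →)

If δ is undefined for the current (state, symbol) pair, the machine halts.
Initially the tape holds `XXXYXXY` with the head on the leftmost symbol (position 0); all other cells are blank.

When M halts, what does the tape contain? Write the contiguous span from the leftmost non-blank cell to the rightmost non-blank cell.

Y_XYXXXYXXY

state=q0 head=0 tape=____[X]XXYXXY   (q0,X)→(q1,Y,←)
state=q1 head=-1 tape=___[_]YXXYXXY   (q1,_)→(q3,Y,←)
state=q3 head=-2 tape=__[_]YYXXYXXY   (q3,_)→(q0,Y,→)
state=q0 head=-1 tape=__Y[Y]YXXYXXY   (q0,Y)→(q3,_,→)
state=q3 head=0 tape=__Y_[Y]XXYXXY   (q3,Y)→(q1,X,←)
state=q1 head=-1 tape=__Y[_]XXXYXXY   (q1,_)→(q3,Y,←)
state=q3 head=-2 tape=__[Y]YXXXYXXY   (q3,Y)→(q1,X,←)
state=q1 head=-3 tape=_[_]XYXXXYXXY   (q1,_)→(q3,Y,←)
state=q3 head=-4 tape=[_]YXYXXXYXXY   (q3,_)→(q0,Y,→)
state=q0 head=-3 tape=Y[Y]XYXXXYXXY   (q0,Y)→(q3,_,→)
state=q3 head=-2 tape=Y_[X]YXXXYXXY
The non-blank tape span at halt is Y_XYXXXYXXY.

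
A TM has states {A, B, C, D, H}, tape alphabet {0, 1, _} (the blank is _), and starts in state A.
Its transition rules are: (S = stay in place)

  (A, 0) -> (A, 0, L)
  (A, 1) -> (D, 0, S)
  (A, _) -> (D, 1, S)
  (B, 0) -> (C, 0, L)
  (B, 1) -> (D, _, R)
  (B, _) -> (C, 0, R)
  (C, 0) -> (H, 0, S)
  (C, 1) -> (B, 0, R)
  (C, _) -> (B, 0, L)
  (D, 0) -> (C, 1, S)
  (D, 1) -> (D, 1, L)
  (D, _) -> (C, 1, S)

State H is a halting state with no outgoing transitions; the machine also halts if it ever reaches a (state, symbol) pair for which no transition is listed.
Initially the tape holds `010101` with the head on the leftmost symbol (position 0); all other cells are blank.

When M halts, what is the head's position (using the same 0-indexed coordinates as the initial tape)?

6

state=A head=0 tape=__[0]10101___   (A,0)→(A,0,L)
state=A head=-1 tape=_[_]010101___   (A,_)→(D,1,S)
state=D head=-1 tape=_[1]010101___   (D,1)→(D,1,L)
state=D head=-2 tape=[_]1010101___   (D,_)→(C,1,S)
state=C head=-2 tape=[1]1010101___   (C,1)→(B,0,R)
state=B head=-1 tape=0[1]010101___   (B,1)→(D,_,R)
state=D head=0 tape=0_[0]10101___   (D,0)→(C,1,S)
state=C head=0 tape=0_[1]10101___   (C,1)→(B,0,R)
state=B head=1 tape=0_0[1]0101___   (B,1)→(D,_,R)
state=D head=2 tape=0_0_[0]101___   (D,0)→(C,1,S)
state=C head=2 tape=0_0_[1]101___   (C,1)→(B,0,R)
state=B head=3 tape=0_0_0[1]01___   (B,1)→(D,_,R)
state=D head=4 tape=0_0_0_[0]1___   (D,0)→(C,1,S)
state=C head=4 tape=0_0_0_[1]1___   (C,1)→(B,0,R)
state=B head=5 tape=0_0_0_0[1]___   (B,1)→(D,_,R)
state=D head=6 tape=0_0_0_0_[_]__   (D,_)→(C,1,S)
state=C head=6 tape=0_0_0_0_[1]__   (C,1)→(B,0,R)
state=B head=7 tape=0_0_0_0_0[_]_   (B,_)→(C,0,R)
state=C head=8 tape=0_0_0_0_00[_]   (C,_)→(B,0,L)
state=B head=7 tape=0_0_0_0_0[0]0   (B,0)→(C,0,L)
state=C head=6 tape=0_0_0_0_[0]00   (C,0)→(H,0,S)
state=H head=6 tape=0_0_0_0_[0]00
At halt the head is at cell 6.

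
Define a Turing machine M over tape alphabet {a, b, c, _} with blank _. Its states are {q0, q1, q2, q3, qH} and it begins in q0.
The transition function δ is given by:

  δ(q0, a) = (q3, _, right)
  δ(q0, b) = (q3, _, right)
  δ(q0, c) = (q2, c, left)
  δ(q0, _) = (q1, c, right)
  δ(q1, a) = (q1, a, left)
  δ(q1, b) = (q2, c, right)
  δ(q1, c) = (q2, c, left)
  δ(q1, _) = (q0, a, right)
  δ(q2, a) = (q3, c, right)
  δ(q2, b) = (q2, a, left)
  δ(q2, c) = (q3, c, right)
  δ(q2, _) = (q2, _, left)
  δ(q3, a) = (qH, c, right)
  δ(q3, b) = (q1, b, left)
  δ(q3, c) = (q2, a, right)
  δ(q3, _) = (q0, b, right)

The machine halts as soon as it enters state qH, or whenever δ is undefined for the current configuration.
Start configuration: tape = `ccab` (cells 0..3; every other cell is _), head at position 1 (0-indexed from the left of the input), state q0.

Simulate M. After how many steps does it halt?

state=q0 head=1 tape=c[c]ab_   (q0,c)→(q2,c,left)
state=q2 head=0 tape=[c]cab_   (q2,c)→(q3,c,right)
state=q3 head=1 tape=c[c]ab_   (q3,c)→(q2,a,right)
state=q2 head=2 tape=ca[a]b_   (q2,a)→(q3,c,right)
state=q3 head=3 tape=cac[b]_   (q3,b)→(q1,b,left)
state=q1 head=2 tape=ca[c]b_   (q1,c)→(q2,c,left)
state=q2 head=1 tape=c[a]cb_   (q2,a)→(q3,c,right)
state=q3 head=2 tape=cc[c]b_   (q3,c)→(q2,a,right)
state=q2 head=3 tape=cca[b]_   (q2,b)→(q2,a,left)
state=q2 head=2 tape=cc[a]a_   (q2,a)→(q3,c,right)
state=q3 head=3 tape=ccc[a]_   (q3,a)→(qH,c,right)
state=qH head=4 tape=cccc[_]
M halts after 11 transitions.

11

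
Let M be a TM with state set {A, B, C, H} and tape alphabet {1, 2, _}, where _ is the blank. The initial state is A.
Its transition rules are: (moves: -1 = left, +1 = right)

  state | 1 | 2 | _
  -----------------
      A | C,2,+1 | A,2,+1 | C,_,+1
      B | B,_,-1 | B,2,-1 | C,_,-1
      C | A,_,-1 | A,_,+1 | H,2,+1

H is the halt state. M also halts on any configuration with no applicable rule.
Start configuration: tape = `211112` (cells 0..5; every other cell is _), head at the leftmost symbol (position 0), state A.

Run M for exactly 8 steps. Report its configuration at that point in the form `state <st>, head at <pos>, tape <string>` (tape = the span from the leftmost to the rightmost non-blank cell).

state=A head=0 tape=[2]11112   (A,2)→(A,2,+1)
state=A head=1 tape=2[1]1112   (A,1)→(C,2,+1)
state=C head=2 tape=22[1]112   (C,1)→(A,_,-1)
state=A head=1 tape=2[2]_112   (A,2)→(A,2,+1)
state=A head=2 tape=22[_]112   (A,_)→(C,_,+1)
state=C head=3 tape=22_[1]12   (C,1)→(A,_,-1)
state=A head=2 tape=22[_]_12   (A,_)→(C,_,+1)
state=C head=3 tape=22_[_]12   (C,_)→(H,2,+1)
state=H head=4 tape=22_2[1]2
After 8 steps: state H, head at 4, tape 22_212.

state H, head at 4, tape 22_212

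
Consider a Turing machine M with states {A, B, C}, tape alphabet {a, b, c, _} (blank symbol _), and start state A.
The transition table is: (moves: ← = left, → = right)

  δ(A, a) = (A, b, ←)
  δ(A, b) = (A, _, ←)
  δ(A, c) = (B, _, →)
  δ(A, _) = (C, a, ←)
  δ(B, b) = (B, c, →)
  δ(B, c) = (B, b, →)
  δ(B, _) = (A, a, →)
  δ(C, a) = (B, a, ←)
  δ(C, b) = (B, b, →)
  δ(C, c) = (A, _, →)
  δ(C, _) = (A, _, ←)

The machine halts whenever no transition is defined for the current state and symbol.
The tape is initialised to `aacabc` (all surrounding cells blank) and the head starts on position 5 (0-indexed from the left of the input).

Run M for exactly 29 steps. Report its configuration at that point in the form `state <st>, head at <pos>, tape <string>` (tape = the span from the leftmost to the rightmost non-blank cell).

state C, head at 8, tape aa____ccaa

state=A head=5 tape=aacab[c]____   (A,c)→(B,_,→)
state=B head=6 tape=aacab_[_]___   (B,_)→(A,a,→)
state=A head=7 tape=aacab_a[_]__   (A,_)→(C,a,←)
state=C head=6 tape=aacab_[a]a__   (C,a)→(B,a,←)
state=B head=5 tape=aacab[_]aa__   (B,_)→(A,a,→)
state=A head=6 tape=aacaba[a]a__   (A,a)→(A,b,←)
state=A head=5 tape=aacab[a]ba__   (A,a)→(A,b,←)
state=A head=4 tape=aaca[b]bba__   (A,b)→(A,_,←)
state=A head=3 tape=aac[a]_bba__   (A,a)→(A,b,←)
state=A head=2 tape=aa[c]b_bba__   (A,c)→(B,_,→)
state=B head=3 tape=aa_[b]_bba__   (B,b)→(B,c,→)
state=B head=4 tape=aa_c[_]bba__   (B,_)→(A,a,→)
state=A head=5 tape=aa_ca[b]ba__   (A,b)→(A,_,←)
state=A head=4 tape=aa_c[a]_ba__   (A,a)→(A,b,←)
state=A head=3 tape=aa_[c]b_ba__   (A,c)→(B,_,→)
state=B head=4 tape=aa__[b]_ba__   (B,b)→(B,c,→)
state=B head=5 tape=aa__c[_]ba__   (B,_)→(A,a,→)
state=A head=6 tape=aa__ca[b]a__   (A,b)→(A,_,←)
state=A head=5 tape=aa__c[a]_a__   (A,a)→(A,b,←)
state=A head=4 tape=aa__[c]b_a__   (A,c)→(B,_,→)
state=B head=5 tape=aa___[b]_a__   (B,b)→(B,c,→)
state=B head=6 tape=aa___c[_]a__   (B,_)→(A,a,→)
state=A head=7 tape=aa___ca[a]__   (A,a)→(A,b,←)
state=A head=6 tape=aa___c[a]b__   (A,a)→(A,b,←)
state=A head=5 tape=aa___[c]bb__   (A,c)→(B,_,→)
state=B head=6 tape=aa____[b]b__   (B,b)→(B,c,→)
state=B head=7 tape=aa____c[b]__   (B,b)→(B,c,→)
state=B head=8 tape=aa____cc[_]_   (B,_)→(A,a,→)
state=A head=9 tape=aa____cca[_]   (A,_)→(C,a,←)
state=C head=8 tape=aa____cc[a]a
After 29 steps: state C, head at 8, tape aa____ccaa.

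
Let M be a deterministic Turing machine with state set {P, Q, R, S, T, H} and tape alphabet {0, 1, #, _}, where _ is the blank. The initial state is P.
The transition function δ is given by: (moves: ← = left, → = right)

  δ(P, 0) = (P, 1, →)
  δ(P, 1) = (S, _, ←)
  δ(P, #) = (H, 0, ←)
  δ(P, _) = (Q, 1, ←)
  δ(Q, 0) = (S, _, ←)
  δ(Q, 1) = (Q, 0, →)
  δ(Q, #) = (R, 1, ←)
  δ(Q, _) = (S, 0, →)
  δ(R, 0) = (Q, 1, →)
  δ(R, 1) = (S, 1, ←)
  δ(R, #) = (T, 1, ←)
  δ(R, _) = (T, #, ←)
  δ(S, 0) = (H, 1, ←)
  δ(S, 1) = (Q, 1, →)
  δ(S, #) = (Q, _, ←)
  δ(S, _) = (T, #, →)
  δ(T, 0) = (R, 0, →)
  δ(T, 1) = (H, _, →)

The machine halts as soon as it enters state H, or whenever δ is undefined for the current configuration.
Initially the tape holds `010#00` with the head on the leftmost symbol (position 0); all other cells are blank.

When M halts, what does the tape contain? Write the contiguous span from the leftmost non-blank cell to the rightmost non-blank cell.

101#00

state=P head=0 tape=[0]10#00   (P,0)→(P,1,→)
state=P head=1 tape=1[1]0#00   (P,1)→(S,_,←)
state=S head=0 tape=[1]_0#00   (S,1)→(Q,1,→)
state=Q head=1 tape=1[_]0#00   (Q,_)→(S,0,→)
state=S head=2 tape=10[0]#00   (S,0)→(H,1,←)
state=H head=1 tape=1[0]1#00
The non-blank tape span at halt is 101#00.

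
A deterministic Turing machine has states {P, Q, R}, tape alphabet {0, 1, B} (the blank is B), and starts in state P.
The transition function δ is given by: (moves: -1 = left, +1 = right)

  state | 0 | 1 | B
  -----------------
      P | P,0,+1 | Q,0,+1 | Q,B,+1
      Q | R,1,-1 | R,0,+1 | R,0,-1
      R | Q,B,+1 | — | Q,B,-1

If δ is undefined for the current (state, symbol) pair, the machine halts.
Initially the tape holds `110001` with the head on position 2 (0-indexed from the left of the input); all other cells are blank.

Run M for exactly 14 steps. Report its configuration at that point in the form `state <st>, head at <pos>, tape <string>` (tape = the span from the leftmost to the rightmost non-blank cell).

state=P head=2 tape=11[0]001B   (P,0)→(P,0,+1)
state=P head=3 tape=110[0]01B   (P,0)→(P,0,+1)
state=P head=4 tape=1100[0]1B   (P,0)→(P,0,+1)
state=P head=5 tape=11000[1]B   (P,1)→(Q,0,+1)
state=Q head=6 tape=110000[B]   (Q,B)→(R,0,-1)
state=R head=5 tape=11000[0]0   (R,0)→(Q,B,+1)
state=Q head=6 tape=11000B[0]   (Q,0)→(R,1,-1)
state=R head=5 tape=11000[B]1   (R,B)→(Q,B,-1)
state=Q head=4 tape=1100[0]B1   (Q,0)→(R,1,-1)
state=R head=3 tape=110[0]1B1   (R,0)→(Q,B,+1)
state=Q head=4 tape=110B[1]B1   (Q,1)→(R,0,+1)
state=R head=5 tape=110B0[B]1   (R,B)→(Q,B,-1)
state=Q head=4 tape=110B[0]B1   (Q,0)→(R,1,-1)
state=R head=3 tape=110[B]1B1   (R,B)→(Q,B,-1)
state=Q head=2 tape=11[0]B1B1
After 14 steps: state Q, head at 2, tape 110B1B1.

state Q, head at 2, tape 110B1B1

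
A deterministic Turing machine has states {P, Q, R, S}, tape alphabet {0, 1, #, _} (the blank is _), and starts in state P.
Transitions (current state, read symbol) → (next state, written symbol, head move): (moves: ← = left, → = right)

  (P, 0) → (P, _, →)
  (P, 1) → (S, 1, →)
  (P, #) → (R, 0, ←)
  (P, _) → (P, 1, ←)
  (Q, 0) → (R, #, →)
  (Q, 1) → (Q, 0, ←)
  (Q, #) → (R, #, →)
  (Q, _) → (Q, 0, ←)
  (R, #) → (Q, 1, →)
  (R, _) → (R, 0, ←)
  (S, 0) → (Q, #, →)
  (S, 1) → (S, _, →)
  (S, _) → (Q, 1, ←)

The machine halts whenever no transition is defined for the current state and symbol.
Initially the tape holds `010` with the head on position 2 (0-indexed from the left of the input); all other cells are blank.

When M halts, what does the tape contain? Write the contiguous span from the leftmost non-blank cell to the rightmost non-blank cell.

#0001

P | 01[0]__   read 0 → write _, move →, go to P
P | 01_[_]_   read _ → write 1, move ←, go to P
P | 01[_]1_   read _ → write 1, move ←, go to P
P | 0[1]11_   read 1 → write 1, move →, go to S
S | 01[1]1_   read 1 → write _, move →, go to S
S | 01_[1]_   read 1 → write _, move →, go to S
S | 01__[_]   read _ → write 1, move ←, go to Q
Q | 01_[_]1   read _ → write 0, move ←, go to Q
Q | 01[_]01   read _ → write 0, move ←, go to Q
Q | 0[1]001   read 1 → write 0, move ←, go to Q
Q | [0]0001   read 0 → write #, move →, go to R
R | #[0]001
The non-blank tape span at halt is #0001.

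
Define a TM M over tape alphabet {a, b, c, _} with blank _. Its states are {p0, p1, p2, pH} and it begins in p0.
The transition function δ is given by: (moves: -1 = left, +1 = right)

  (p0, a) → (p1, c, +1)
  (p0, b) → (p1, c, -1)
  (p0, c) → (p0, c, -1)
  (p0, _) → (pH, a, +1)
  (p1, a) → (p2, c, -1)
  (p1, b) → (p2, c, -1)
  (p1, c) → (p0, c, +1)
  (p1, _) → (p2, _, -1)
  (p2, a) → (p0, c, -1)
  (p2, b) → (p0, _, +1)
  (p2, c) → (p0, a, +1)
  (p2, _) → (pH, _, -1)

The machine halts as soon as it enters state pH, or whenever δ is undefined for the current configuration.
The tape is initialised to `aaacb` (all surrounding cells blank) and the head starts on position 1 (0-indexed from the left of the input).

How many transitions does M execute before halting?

state=p0 head=1 tape=_a[a]acb   (p0,a)→(p1,c,+1)
state=p1 head=2 tape=_ac[a]cb   (p1,a)→(p2,c,-1)
state=p2 head=1 tape=_a[c]ccb   (p2,c)→(p0,a,+1)
state=p0 head=2 tape=_aa[c]cb   (p0,c)→(p0,c,-1)
state=p0 head=1 tape=_a[a]ccb   (p0,a)→(p1,c,+1)
state=p1 head=2 tape=_ac[c]cb   (p1,c)→(p0,c,+1)
state=p0 head=3 tape=_acc[c]b   (p0,c)→(p0,c,-1)
state=p0 head=2 tape=_ac[c]cb   (p0,c)→(p0,c,-1)
state=p0 head=1 tape=_a[c]ccb   (p0,c)→(p0,c,-1)
state=p0 head=0 tape=_[a]cccb   (p0,a)→(p1,c,+1)
state=p1 head=1 tape=_c[c]ccb   (p1,c)→(p0,c,+1)
state=p0 head=2 tape=_cc[c]cb   (p0,c)→(p0,c,-1)
state=p0 head=1 tape=_c[c]ccb   (p0,c)→(p0,c,-1)
state=p0 head=0 tape=_[c]cccb   (p0,c)→(p0,c,-1)
state=p0 head=-1 tape=[_]ccccb   (p0,_)→(pH,a,+1)
state=pH head=0 tape=a[c]cccb
M halts after 15 transitions.

15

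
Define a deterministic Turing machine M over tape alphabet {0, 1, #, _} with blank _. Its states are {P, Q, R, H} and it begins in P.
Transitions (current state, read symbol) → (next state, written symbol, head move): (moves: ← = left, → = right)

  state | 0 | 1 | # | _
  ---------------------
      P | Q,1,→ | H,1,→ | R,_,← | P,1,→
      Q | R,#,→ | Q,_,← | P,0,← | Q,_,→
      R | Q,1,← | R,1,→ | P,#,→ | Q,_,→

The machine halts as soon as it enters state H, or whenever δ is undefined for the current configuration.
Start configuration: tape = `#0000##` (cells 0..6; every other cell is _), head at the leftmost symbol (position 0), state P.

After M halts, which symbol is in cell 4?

state=P head=0 tape=_[#]0000##   (P,#)→(R,_,←)
state=R head=-1 tape=[_]_0000##   (R,_)→(Q,_,→)
state=Q head=0 tape=_[_]0000##   (Q,_)→(Q,_,→)
state=Q head=1 tape=__[0]000##   (Q,0)→(R,#,→)
state=R head=2 tape=__#[0]00##   (R,0)→(Q,1,←)
state=Q head=1 tape=__[#]100##   (Q,#)→(P,0,←)
state=P head=0 tape=_[_]0100##   (P,_)→(P,1,→)
state=P head=1 tape=_1[0]100##   (P,0)→(Q,1,→)
state=Q head=2 tape=_11[1]00##   (Q,1)→(Q,_,←)
state=Q head=1 tape=_1[1]_00##   (Q,1)→(Q,_,←)
state=Q head=0 tape=_[1]__00##   (Q,1)→(Q,_,←)
state=Q head=-1 tape=[_]___00##   (Q,_)→(Q,_,→)
state=Q head=0 tape=_[_]__00##   (Q,_)→(Q,_,→)
state=Q head=1 tape=__[_]_00##   (Q,_)→(Q,_,→)
state=Q head=2 tape=___[_]00##   (Q,_)→(Q,_,→)
state=Q head=3 tape=____[0]0##   (Q,0)→(R,#,→)
state=R head=4 tape=____#[0]##   (R,0)→(Q,1,←)
state=Q head=3 tape=____[#]1##   (Q,#)→(P,0,←)
state=P head=2 tape=___[_]01##   (P,_)→(P,1,→)
state=P head=3 tape=___1[0]1##   (P,0)→(Q,1,→)
state=Q head=4 tape=___11[1]##   (Q,1)→(Q,_,←)
state=Q head=3 tape=___1[1]_##   (Q,1)→(Q,_,←)
state=Q head=2 tape=___[1]__##   (Q,1)→(Q,_,←)
state=Q head=1 tape=__[_]___##   (Q,_)→(Q,_,→)
state=Q head=2 tape=___[_]__##   (Q,_)→(Q,_,→)
state=Q head=3 tape=____[_]_##   (Q,_)→(Q,_,→)
state=Q head=4 tape=_____[_]##   (Q,_)→(Q,_,→)
state=Q head=5 tape=______[#]#   (Q,#)→(P,0,←)
state=P head=4 tape=_____[_]0#   (P,_)→(P,1,→)
state=P head=5 tape=_____1[0]#   (P,0)→(Q,1,→)
state=Q head=6 tape=_____11[#]   (Q,#)→(P,0,←)
state=P head=5 tape=_____1[1]0   (P,1)→(H,1,→)
state=H head=6 tape=_____11[0]
Cell 4 holds 1 when M halts.

1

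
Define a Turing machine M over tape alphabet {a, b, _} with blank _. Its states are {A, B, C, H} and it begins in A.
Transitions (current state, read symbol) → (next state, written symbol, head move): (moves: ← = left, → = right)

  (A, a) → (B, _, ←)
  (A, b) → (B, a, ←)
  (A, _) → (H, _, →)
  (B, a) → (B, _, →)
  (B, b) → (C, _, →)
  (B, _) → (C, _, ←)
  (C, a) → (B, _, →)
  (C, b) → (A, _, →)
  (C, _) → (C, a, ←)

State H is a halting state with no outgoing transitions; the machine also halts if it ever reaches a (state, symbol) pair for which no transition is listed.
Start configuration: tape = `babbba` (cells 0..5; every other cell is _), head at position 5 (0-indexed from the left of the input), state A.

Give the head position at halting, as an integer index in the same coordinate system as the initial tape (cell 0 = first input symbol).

4

state=A head=5 tape=babbb[a]   (A,a)→(B,_,←)
state=B head=4 tape=babb[b]_   (B,b)→(C,_,→)
state=C head=5 tape=babb_[_]   (C,_)→(C,a,←)
state=C head=4 tape=babb[_]a   (C,_)→(C,a,←)
state=C head=3 tape=bab[b]aa   (C,b)→(A,_,→)
state=A head=4 tape=bab_[a]a   (A,a)→(B,_,←)
state=B head=3 tape=bab[_]_a   (B,_)→(C,_,←)
state=C head=2 tape=ba[b]__a   (C,b)→(A,_,→)
state=A head=3 tape=ba_[_]_a   (A,_)→(H,_,→)
state=H head=4 tape=ba__[_]a
At halt the head is at cell 4.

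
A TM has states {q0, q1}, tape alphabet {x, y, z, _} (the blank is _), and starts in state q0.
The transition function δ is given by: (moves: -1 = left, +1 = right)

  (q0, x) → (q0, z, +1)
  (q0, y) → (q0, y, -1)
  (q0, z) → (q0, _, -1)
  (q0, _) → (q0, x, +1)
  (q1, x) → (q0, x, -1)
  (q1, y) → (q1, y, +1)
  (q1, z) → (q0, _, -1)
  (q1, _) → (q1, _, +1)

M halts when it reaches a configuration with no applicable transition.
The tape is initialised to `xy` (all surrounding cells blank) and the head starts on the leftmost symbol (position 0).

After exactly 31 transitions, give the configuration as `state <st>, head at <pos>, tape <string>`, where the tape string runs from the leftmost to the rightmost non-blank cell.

state q0, head at -1, tape z__y

state=q0 head=0 tape=__[x]y   (q0,x)→(q0,z,+1)
state=q0 head=1 tape=__z[y]   (q0,y)→(q0,y,-1)
state=q0 head=0 tape=__[z]y   (q0,z)→(q0,_,-1)
state=q0 head=-1 tape=_[_]_y   (q0,_)→(q0,x,+1)
state=q0 head=0 tape=_x[_]y   (q0,_)→(q0,x,+1)
state=q0 head=1 tape=_xx[y]   (q0,y)→(q0,y,-1)
state=q0 head=0 tape=_x[x]y   (q0,x)→(q0,z,+1)
state=q0 head=1 tape=_xz[y]   (q0,y)→(q0,y,-1)
state=q0 head=0 tape=_x[z]y   (q0,z)→(q0,_,-1)
state=q0 head=-1 tape=_[x]_y   (q0,x)→(q0,z,+1)
state=q0 head=0 tape=_z[_]y   (q0,_)→(q0,x,+1)
state=q0 head=1 tape=_zx[y]   (q0,y)→(q0,y,-1)
state=q0 head=0 tape=_z[x]y   (q0,x)→(q0,z,+1)
state=q0 head=1 tape=_zz[y]   (q0,y)→(q0,y,-1)
state=q0 head=0 tape=_z[z]y   (q0,z)→(q0,_,-1)
state=q0 head=-1 tape=_[z]_y   (q0,z)→(q0,_,-1)
state=q0 head=-2 tape=[_]__y   (q0,_)→(q0,x,+1)
state=q0 head=-1 tape=x[_]_y   (q0,_)→(q0,x,+1)
state=q0 head=0 tape=xx[_]y   (q0,_)→(q0,x,+1)
state=q0 head=1 tape=xxx[y]   (q0,y)→(q0,y,-1)
state=q0 head=0 tape=xx[x]y   (q0,x)→(q0,z,+1)
state=q0 head=1 tape=xxz[y]   (q0,y)→(q0,y,-1)
state=q0 head=0 tape=xx[z]y   (q0,z)→(q0,_,-1)
state=q0 head=-1 tape=x[x]_y   (q0,x)→(q0,z,+1)
state=q0 head=0 tape=xz[_]y   (q0,_)→(q0,x,+1)
state=q0 head=1 tape=xzx[y]   (q0,y)→(q0,y,-1)
state=q0 head=0 tape=xz[x]y   (q0,x)→(q0,z,+1)
state=q0 head=1 tape=xzz[y]   (q0,y)→(q0,y,-1)
state=q0 head=0 tape=xz[z]y   (q0,z)→(q0,_,-1)
state=q0 head=-1 tape=x[z]_y   (q0,z)→(q0,_,-1)
state=q0 head=-2 tape=[x]__y   (q0,x)→(q0,z,+1)
state=q0 head=-1 tape=z[_]_y
After 31 steps: state q0, head at -1, tape z__y.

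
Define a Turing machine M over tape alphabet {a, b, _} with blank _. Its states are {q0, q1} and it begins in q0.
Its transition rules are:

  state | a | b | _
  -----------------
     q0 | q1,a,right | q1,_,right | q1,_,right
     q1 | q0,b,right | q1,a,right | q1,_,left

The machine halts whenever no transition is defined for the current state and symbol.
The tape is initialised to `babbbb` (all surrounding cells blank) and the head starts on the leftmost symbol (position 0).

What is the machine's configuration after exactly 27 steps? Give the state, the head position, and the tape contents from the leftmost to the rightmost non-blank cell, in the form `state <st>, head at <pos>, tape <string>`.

state q1, head at 7, tape b_aab

q0 | [b]abbbb__   read b → write _, move right, go to q1
q1 | _[a]bbbb__   read a → write b, move right, go to q0
q0 | _b[b]bbb__   read b → write _, move right, go to q1
q1 | _b_[b]bb__   read b → write a, move right, go to q1
q1 | _b_a[b]b__   read b → write a, move right, go to q1
q1 | _b_aa[b]__   read b → write a, move right, go to q1
q1 | _b_aaa[_]_   read _ → write _, move left, go to q1
q1 | _b_aa[a]__   read a → write b, move right, go to q0
q0 | _b_aab[_]_   read _ → write _, move right, go to q1
q1 | _b_aab_[_]   read _ → write _, move left, go to q1
q1 | _b_aab[_]_   read _ → write _, move left, go to q1
q1 | _b_aa[b]__   read b → write a, move right, go to q1
q1 | _b_aaa[_]_   read _ → write _, move left, go to q1
q1 | _b_aa[a]__   read a → write b, move right, go to q0
q0 | _b_aab[_]_   read _ → write _, move right, go to q1
q1 | _b_aab_[_]   read _ → write _, move left, go to q1
q1 | _b_aab[_]_   read _ → write _, move left, go to q1
q1 | _b_aa[b]__   read b → write a, move right, go to q1
q1 | _b_aaa[_]_   read _ → write _, move left, go to q1
q1 | _b_aa[a]__   read a → write b, move right, go to q0
q0 | _b_aab[_]_   read _ → write _, move right, go to q1
q1 | _b_aab_[_]   read _ → write _, move left, go to q1
q1 | _b_aab[_]_   read _ → write _, move left, go to q1
q1 | _b_aa[b]__   read b → write a, move right, go to q1
q1 | _b_aaa[_]_   read _ → write _, move left, go to q1
q1 | _b_aa[a]__   read a → write b, move right, go to q0
q0 | _b_aab[_]_   read _ → write _, move right, go to q1
q1 | _b_aab_[_]
After 27 steps: state q1, head at 7, tape b_aab.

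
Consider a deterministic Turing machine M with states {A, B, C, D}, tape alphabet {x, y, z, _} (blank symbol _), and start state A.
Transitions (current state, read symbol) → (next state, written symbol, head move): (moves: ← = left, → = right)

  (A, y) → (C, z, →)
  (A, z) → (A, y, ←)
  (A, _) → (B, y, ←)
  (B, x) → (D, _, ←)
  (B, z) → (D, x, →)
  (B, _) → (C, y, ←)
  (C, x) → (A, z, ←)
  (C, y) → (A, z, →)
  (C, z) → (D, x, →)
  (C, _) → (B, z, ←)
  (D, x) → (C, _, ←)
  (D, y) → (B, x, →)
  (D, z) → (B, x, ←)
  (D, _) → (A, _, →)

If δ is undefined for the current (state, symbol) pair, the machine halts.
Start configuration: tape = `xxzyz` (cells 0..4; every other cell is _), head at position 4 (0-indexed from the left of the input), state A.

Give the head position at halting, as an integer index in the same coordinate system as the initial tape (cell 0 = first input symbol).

4

state=A head=4 tape=xxzy[z]__   (A,z)→(A,y,←)
state=A head=3 tape=xxz[y]y__   (A,y)→(C,z,→)
state=C head=4 tape=xxzz[y]__   (C,y)→(A,z,→)
state=A head=5 tape=xxzzz[_]_   (A,_)→(B,y,←)
state=B head=4 tape=xxzz[z]y_   (B,z)→(D,x,→)
state=D head=5 tape=xxzzx[y]_   (D,y)→(B,x,→)
state=B head=6 tape=xxzzxx[_]   (B,_)→(C,y,←)
state=C head=5 tape=xxzzx[x]y   (C,x)→(A,z,←)
state=A head=4 tape=xxzz[x]zy
At halt the head is at cell 4.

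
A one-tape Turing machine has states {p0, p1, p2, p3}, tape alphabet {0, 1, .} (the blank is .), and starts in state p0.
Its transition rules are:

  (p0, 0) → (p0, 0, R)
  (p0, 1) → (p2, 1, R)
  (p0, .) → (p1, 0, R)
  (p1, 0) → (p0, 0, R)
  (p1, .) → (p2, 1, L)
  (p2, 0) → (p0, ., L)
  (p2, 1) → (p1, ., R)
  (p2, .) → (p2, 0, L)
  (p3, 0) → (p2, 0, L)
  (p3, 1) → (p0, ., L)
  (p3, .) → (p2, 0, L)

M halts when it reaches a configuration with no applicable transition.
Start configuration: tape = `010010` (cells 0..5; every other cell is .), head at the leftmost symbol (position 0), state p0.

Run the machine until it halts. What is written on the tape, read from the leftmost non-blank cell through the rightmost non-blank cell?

0.00.001

state=p0 head=0 tape=[0]10010..   (p0,0)→(p0,0,R)
state=p0 head=1 tape=0[1]0010..   (p0,1)→(p2,1,R)
state=p2 head=2 tape=01[0]010..   (p2,0)→(p0,.,L)
state=p0 head=1 tape=0[1].010..   (p0,1)→(p2,1,R)
state=p2 head=2 tape=01[.]010..   (p2,.)→(p2,0,L)
state=p2 head=1 tape=0[1]0010..   (p2,1)→(p1,.,R)
state=p1 head=2 tape=0.[0]010..   (p1,0)→(p0,0,R)
state=p0 head=3 tape=0.0[0]10..   (p0,0)→(p0,0,R)
state=p0 head=4 tape=0.00[1]0..   (p0,1)→(p2,1,R)
state=p2 head=5 tape=0.001[0]..   (p2,0)→(p0,.,L)
state=p0 head=4 tape=0.00[1]...   (p0,1)→(p2,1,R)
state=p2 head=5 tape=0.001[.]..   (p2,.)→(p2,0,L)
state=p2 head=4 tape=0.00[1]0..   (p2,1)→(p1,.,R)
state=p1 head=5 tape=0.00.[0]..   (p1,0)→(p0,0,R)
state=p0 head=6 tape=0.00.0[.].   (p0,.)→(p1,0,R)
state=p1 head=7 tape=0.00.00[.]   (p1,.)→(p2,1,L)
state=p2 head=6 tape=0.00.0[0]1   (p2,0)→(p0,.,L)
state=p0 head=5 tape=0.00.[0].1   (p0,0)→(p0,0,R)
state=p0 head=6 tape=0.00.0[.]1   (p0,.)→(p1,0,R)
state=p1 head=7 tape=0.00.00[1]
The non-blank tape span at halt is 0.00.001.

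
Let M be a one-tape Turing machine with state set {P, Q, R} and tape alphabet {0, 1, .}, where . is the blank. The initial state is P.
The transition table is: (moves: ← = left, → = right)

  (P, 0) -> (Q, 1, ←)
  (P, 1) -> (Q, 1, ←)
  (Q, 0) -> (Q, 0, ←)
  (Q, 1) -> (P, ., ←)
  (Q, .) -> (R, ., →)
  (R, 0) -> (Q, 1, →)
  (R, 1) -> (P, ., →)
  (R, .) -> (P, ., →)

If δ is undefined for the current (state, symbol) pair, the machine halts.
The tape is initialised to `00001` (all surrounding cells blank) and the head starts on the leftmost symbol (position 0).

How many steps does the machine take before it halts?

P | .[0]0001.   read 0 → write 1, move ←, go to Q
Q | [.]10001.   read . → write ., move →, go to R
R | .[1]0001.   read 1 → write ., move →, go to P
P | ..[0]001.   read 0 → write 1, move ←, go to Q
Q | .[.]1001.   read . → write ., move →, go to R
R | ..[1]001.   read 1 → write ., move →, go to P
P | ...[0]01.   read 0 → write 1, move ←, go to Q
Q | ..[.]101.   read . → write ., move →, go to R
R | ...[1]01.   read 1 → write ., move →, go to P
P | ....[0]1.   read 0 → write 1, move ←, go to Q
Q | ...[.]11.   read . → write ., move →, go to R
R | ....[1]1.   read 1 → write ., move →, go to P
P | .....[1].   read 1 → write 1, move ←, go to Q
Q | ....[.]1.   read . → write ., move →, go to R
R | .....[1].   read 1 → write ., move →, go to P
P | ......[.]
M halts after 15 transitions.

15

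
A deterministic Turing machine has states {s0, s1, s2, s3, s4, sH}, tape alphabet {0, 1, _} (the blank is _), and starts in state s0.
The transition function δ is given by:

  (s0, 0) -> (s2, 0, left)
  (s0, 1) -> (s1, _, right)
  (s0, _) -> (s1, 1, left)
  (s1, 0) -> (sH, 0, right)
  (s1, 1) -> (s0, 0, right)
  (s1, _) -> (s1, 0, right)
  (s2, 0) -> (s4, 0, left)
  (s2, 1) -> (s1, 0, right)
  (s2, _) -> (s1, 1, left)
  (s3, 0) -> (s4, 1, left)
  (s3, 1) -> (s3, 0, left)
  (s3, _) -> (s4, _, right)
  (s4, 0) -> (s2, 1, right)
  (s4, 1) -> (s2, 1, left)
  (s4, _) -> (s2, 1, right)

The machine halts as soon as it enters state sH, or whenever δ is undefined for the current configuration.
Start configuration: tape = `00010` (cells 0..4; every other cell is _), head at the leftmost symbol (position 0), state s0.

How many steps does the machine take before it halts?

14

state=s0 head=0 tape=____[0]0010   (s0,0)→(s2,0,left)
state=s2 head=-1 tape=___[_]00010   (s2,_)→(s1,1,left)
state=s1 head=-2 tape=__[_]100010   (s1,_)→(s1,0,right)
state=s1 head=-1 tape=__0[1]00010   (s1,1)→(s0,0,right)
state=s0 head=0 tape=__00[0]0010   (s0,0)→(s2,0,left)
state=s2 head=-1 tape=__0[0]00010   (s2,0)→(s4,0,left)
state=s4 head=-2 tape=__[0]000010   (s4,0)→(s2,1,right)
state=s2 head=-1 tape=__1[0]00010   (s2,0)→(s4,0,left)
state=s4 head=-2 tape=__[1]000010   (s4,1)→(s2,1,left)
state=s2 head=-3 tape=_[_]1000010   (s2,_)→(s1,1,left)
state=s1 head=-4 tape=[_]11000010   (s1,_)→(s1,0,right)
state=s1 head=-3 tape=0[1]1000010   (s1,1)→(s0,0,right)
state=s0 head=-2 tape=00[1]000010   (s0,1)→(s1,_,right)
state=s1 head=-1 tape=00_[0]00010   (s1,0)→(sH,0,right)
state=sH head=0 tape=00_0[0]0010
M halts after 14 transitions.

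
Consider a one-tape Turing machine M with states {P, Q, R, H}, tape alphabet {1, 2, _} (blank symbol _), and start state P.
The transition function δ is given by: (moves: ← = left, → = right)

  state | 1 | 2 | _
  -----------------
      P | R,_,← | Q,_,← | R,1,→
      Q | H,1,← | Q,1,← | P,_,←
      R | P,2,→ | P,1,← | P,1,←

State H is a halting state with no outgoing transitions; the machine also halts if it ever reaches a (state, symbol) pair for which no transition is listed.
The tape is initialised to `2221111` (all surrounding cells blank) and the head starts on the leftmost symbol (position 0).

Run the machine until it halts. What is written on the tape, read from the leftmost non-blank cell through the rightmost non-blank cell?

P | ______[2]221111   read 2 → write _, move ←, go to Q
Q | _____[_]_221111   read _ → write _, move ←, go to P
P | ____[_]__221111   read _ → write 1, move →, go to R
R | ____1[_]_221111   read _ → write 1, move ←, go to P
P | ____[1]1_221111   read 1 → write _, move ←, go to R
R | ___[_]_1_221111   read _ → write 1, move ←, go to P
P | __[_]1_1_221111   read _ → write 1, move →, go to R
R | __1[1]_1_221111   read 1 → write 2, move →, go to P
P | __12[_]1_221111   read _ → write 1, move →, go to R
R | __121[1]_221111   read 1 → write 2, move →, go to P
P | __1212[_]221111   read _ → write 1, move →, go to R
R | __12121[2]21111   read 2 → write 1, move ←, go to P
P | __1212[1]121111   read 1 → write _, move ←, go to R
R | __121[2]_121111   read 2 → write 1, move ←, go to P
P | __12[1]1_121111   read 1 → write _, move ←, go to R
R | __1[2]_1_121111   read 2 → write 1, move ←, go to P
P | __[1]1_1_121111   read 1 → write _, move ←, go to R
R | _[_]_1_1_121111   read _ → write 1, move ←, go to P
P | [_]1_1_1_121111   read _ → write 1, move →, go to R
R | 1[1]_1_1_121111   read 1 → write 2, move →, go to P
P | 12[_]1_1_121111   read _ → write 1, move →, go to R
R | 121[1]_1_121111   read 1 → write 2, move →, go to P
P | 1212[_]1_121111   read _ → write 1, move →, go to R
R | 12121[1]_121111   read 1 → write 2, move →, go to P
P | 121212[_]121111   read _ → write 1, move →, go to R
R | 1212121[1]21111   read 1 → write 2, move →, go to P
P | 12121212[2]1111   read 2 → write _, move ←, go to Q
Q | 1212121[2]_1111   read 2 → write 1, move ←, go to Q
Q | 121212[1]1_1111   read 1 → write 1, move ←, go to H
H | 12121[2]11_1111
The non-blank tape span at halt is 12121211_1111.

12121211_1111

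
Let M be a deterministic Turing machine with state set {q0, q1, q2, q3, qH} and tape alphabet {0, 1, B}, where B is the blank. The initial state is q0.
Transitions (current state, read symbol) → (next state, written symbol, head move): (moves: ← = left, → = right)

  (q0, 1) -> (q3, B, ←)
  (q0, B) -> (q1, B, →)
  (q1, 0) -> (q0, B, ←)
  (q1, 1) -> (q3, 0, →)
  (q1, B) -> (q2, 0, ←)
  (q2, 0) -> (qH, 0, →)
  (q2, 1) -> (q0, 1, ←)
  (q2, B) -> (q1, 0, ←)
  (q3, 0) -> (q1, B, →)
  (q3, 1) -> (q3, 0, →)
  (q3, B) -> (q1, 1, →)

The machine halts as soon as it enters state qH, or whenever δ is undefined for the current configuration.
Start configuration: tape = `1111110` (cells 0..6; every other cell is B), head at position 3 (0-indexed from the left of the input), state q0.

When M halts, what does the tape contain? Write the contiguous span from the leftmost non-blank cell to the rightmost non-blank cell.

11010B00

state=q0 head=3 tape=111[1]110B   (q0,1)→(q3,B,←)
state=q3 head=2 tape=11[1]B110B   (q3,1)→(q3,0,→)
state=q3 head=3 tape=110[B]110B   (q3,B)→(q1,1,→)
state=q1 head=4 tape=1101[1]10B   (q1,1)→(q3,0,→)
state=q3 head=5 tape=11010[1]0B   (q3,1)→(q3,0,→)
state=q3 head=6 tape=110100[0]B   (q3,0)→(q1,B,→)
state=q1 head=7 tape=110100B[B]   (q1,B)→(q2,0,←)
state=q2 head=6 tape=110100[B]0   (q2,B)→(q1,0,←)
state=q1 head=5 tape=11010[0]00   (q1,0)→(q0,B,←)
state=q0 head=4 tape=1101[0]B00
The non-blank tape span at halt is 11010B00.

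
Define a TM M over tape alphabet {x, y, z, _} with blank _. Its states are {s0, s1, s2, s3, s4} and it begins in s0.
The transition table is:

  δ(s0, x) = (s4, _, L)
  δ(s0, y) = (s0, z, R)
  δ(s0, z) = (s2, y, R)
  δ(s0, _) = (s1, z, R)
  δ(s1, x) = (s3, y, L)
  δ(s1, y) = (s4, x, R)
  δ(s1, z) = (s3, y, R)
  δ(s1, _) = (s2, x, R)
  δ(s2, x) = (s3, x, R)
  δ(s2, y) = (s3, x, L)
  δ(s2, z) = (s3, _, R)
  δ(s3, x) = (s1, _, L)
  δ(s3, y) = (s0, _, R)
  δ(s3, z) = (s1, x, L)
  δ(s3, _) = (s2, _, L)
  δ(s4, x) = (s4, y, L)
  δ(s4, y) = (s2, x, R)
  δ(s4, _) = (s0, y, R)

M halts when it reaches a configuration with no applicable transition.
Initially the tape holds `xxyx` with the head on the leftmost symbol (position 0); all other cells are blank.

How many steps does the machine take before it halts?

state=s0 head=0 tape=__[x]xyx   (s0,x)→(s4,_,L)
state=s4 head=-1 tape=_[_]_xyx   (s4,_)→(s0,y,R)
state=s0 head=0 tape=_y[_]xyx   (s0,_)→(s1,z,R)
state=s1 head=1 tape=_yz[x]yx   (s1,x)→(s3,y,L)
state=s3 head=0 tape=_y[z]yyx   (s3,z)→(s1,x,L)
state=s1 head=-1 tape=_[y]xyyx   (s1,y)→(s4,x,R)
state=s4 head=0 tape=_x[x]yyx   (s4,x)→(s4,y,L)
state=s4 head=-1 tape=_[x]yyyx   (s4,x)→(s4,y,L)
state=s4 head=-2 tape=[_]yyyyx   (s4,_)→(s0,y,R)
state=s0 head=-1 tape=y[y]yyyx   (s0,y)→(s0,z,R)
state=s0 head=0 tape=yz[y]yyx   (s0,y)→(s0,z,R)
state=s0 head=1 tape=yzz[y]yx   (s0,y)→(s0,z,R)
state=s0 head=2 tape=yzzz[y]x   (s0,y)→(s0,z,R)
state=s0 head=3 tape=yzzzz[x]   (s0,x)→(s4,_,L)
state=s4 head=2 tape=yzzz[z]_
M halts after 14 transitions.

14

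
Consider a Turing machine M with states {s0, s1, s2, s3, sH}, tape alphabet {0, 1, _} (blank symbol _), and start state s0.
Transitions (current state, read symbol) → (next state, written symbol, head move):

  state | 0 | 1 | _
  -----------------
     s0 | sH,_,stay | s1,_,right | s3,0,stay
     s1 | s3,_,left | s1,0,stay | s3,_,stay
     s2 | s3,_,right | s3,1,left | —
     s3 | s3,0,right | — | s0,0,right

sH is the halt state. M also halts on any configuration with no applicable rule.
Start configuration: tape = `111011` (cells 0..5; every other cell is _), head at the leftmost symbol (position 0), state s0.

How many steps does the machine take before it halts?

state=s0 head=0 tape=[1]11011   (s0,1)→(s1,_,right)
state=s1 head=1 tape=_[1]1011   (s1,1)→(s1,0,stay)
state=s1 head=1 tape=_[0]1011   (s1,0)→(s3,_,left)
state=s3 head=0 tape=[_]_1011   (s3,_)→(s0,0,right)
state=s0 head=1 tape=0[_]1011   (s0,_)→(s3,0,stay)
state=s3 head=1 tape=0[0]1011   (s3,0)→(s3,0,right)
state=s3 head=2 tape=00[1]011
M halts after 6 transitions.

6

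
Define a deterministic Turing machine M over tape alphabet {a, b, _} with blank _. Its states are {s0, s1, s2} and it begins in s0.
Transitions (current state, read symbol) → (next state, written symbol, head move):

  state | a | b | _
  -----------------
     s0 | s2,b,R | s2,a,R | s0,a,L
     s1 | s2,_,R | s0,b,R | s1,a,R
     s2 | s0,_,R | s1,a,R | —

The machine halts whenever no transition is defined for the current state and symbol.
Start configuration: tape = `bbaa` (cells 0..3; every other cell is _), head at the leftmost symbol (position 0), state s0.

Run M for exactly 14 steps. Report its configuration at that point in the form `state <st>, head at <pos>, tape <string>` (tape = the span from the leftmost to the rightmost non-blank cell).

state s2, head at 4, tape ab_aaa

s0 | [b]baa__   read b → write a, move R, go to s2
s2 | a[b]aa__   read b → write a, move R, go to s1
s1 | aa[a]a__   read a → write _, move R, go to s2
s2 | aa_[a]__   read a → write _, move R, go to s0
s0 | aa__[_]_   read _ → write a, move L, go to s0
s0 | aa_[_]a_   read _ → write a, move L, go to s0
s0 | aa[_]aa_   read _ → write a, move L, go to s0
s0 | a[a]aaa_   read a → write b, move R, go to s2
s2 | ab[a]aa_   read a → write _, move R, go to s0
s0 | ab_[a]a_   read a → write b, move R, go to s2
s2 | ab_b[a]_   read a → write _, move R, go to s0
s0 | ab_b_[_]   read _ → write a, move L, go to s0
s0 | ab_b[_]a   read _ → write a, move L, go to s0
s0 | ab_[b]aa   read b → write a, move R, go to s2
s2 | ab_a[a]a
After 14 steps: state s2, head at 4, tape ab_aaa.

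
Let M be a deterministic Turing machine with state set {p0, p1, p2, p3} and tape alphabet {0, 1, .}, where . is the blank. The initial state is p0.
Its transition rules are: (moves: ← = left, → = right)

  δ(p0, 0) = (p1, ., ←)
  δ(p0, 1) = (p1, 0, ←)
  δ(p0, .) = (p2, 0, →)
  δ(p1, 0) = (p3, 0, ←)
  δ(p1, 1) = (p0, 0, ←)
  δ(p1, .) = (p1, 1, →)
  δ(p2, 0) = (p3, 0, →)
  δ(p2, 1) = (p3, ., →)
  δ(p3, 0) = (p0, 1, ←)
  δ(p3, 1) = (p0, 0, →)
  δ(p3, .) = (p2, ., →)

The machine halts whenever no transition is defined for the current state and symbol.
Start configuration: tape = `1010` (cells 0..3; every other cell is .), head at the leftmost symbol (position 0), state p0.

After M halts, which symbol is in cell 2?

p0 | ..[1]010.   read 1 → write 0, move ←, go to p1
p1 | .[.]0010.   read . → write 1, move →, go to p1
p1 | .1[0]010.   read 0 → write 0, move ←, go to p3
p3 | .[1]0010.   read 1 → write 0, move →, go to p0
p0 | .0[0]010.   read 0 → write ., move ←, go to p1
p1 | .[0].010.   read 0 → write 0, move ←, go to p3
p3 | [.]0.010.   read . → write ., move →, go to p2
p2 | .[0].010.   read 0 → write 0, move →, go to p3
p3 | .0[.]010.   read . → write ., move →, go to p2
p2 | .0.[0]10.   read 0 → write 0, move →, go to p3
p3 | .0.0[1]0.   read 1 → write 0, move →, go to p0
p0 | .0.00[0].   read 0 → write ., move ←, go to p1
p1 | .0.0[0]..   read 0 → write 0, move ←, go to p3
p3 | .0.[0]0..   read 0 → write 1, move ←, go to p0
p0 | .0[.]10..   read . → write 0, move →, go to p2
p2 | .00[1]0..   read 1 → write ., move →, go to p3
p3 | .00.[0]..   read 0 → write 1, move ←, go to p0
p0 | .00[.]1..   read . → write 0, move →, go to p2
p2 | .000[1]..   read 1 → write ., move →, go to p3
p3 | .000.[.].   read . → write ., move →, go to p2
p2 | .000..[.]
Cell 2 holds . when M halts.

.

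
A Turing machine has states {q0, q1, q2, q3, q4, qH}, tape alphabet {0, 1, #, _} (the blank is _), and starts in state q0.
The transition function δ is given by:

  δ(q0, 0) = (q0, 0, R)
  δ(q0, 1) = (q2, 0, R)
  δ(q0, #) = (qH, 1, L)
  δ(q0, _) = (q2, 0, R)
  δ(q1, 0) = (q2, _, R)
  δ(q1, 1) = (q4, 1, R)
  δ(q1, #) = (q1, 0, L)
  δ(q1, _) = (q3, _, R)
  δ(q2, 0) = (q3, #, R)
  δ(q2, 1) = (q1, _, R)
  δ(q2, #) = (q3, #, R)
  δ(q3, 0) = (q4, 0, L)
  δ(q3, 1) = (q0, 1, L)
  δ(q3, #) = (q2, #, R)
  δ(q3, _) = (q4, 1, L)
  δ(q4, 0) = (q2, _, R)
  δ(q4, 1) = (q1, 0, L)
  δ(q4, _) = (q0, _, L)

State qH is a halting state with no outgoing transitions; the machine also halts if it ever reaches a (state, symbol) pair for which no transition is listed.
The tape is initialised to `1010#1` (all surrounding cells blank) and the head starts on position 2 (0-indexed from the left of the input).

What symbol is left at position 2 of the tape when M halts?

q0 | 10[1]0#1__   read 1 → write 0, move R, go to q2
q2 | 100[0]#1__   read 0 → write #, move R, go to q3
q3 | 100#[#]1__   read # → write #, move R, go to q2
q2 | 100##[1]__   read 1 → write _, move R, go to q1
q1 | 100##_[_]_   read _ → write _, move R, go to q3
q3 | 100##__[_]   read _ → write 1, move L, go to q4
q4 | 100##_[_]1   read _ → write _, move L, go to q0
q0 | 100##[_]_1   read _ → write 0, move R, go to q2
q2 | 100##0[_]1
Cell 2 holds 0 when M halts.

0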